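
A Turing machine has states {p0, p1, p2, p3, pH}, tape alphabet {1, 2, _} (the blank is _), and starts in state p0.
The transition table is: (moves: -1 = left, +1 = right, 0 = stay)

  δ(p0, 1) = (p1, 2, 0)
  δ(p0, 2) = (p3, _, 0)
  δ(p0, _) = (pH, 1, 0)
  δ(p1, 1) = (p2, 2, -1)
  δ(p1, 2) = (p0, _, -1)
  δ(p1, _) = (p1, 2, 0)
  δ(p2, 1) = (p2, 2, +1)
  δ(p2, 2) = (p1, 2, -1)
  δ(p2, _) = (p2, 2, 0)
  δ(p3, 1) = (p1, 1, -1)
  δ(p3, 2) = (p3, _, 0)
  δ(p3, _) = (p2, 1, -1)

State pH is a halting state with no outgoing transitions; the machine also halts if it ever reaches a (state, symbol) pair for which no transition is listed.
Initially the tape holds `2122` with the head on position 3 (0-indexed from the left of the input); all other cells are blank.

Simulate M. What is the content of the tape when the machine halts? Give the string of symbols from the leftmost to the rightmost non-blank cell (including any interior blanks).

1_2221

state=p0 head=3 tape=__212[2]   (p0,2)→(p3,_,0)
state=p3 head=3 tape=__212[_]   (p3,_)→(p2,1,-1)
state=p2 head=2 tape=__21[2]1   (p2,2)→(p1,2,-1)
state=p1 head=1 tape=__2[1]21   (p1,1)→(p2,2,-1)
state=p2 head=0 tape=__[2]221   (p2,2)→(p1,2,-1)
state=p1 head=-1 tape=_[_]2221   (p1,_)→(p1,2,0)
state=p1 head=-1 tape=_[2]2221   (p1,2)→(p0,_,-1)
state=p0 head=-2 tape=[_]_2221   (p0,_)→(pH,1,0)
state=pH head=-2 tape=[1]_2221
The non-blank tape span at halt is 1_2221.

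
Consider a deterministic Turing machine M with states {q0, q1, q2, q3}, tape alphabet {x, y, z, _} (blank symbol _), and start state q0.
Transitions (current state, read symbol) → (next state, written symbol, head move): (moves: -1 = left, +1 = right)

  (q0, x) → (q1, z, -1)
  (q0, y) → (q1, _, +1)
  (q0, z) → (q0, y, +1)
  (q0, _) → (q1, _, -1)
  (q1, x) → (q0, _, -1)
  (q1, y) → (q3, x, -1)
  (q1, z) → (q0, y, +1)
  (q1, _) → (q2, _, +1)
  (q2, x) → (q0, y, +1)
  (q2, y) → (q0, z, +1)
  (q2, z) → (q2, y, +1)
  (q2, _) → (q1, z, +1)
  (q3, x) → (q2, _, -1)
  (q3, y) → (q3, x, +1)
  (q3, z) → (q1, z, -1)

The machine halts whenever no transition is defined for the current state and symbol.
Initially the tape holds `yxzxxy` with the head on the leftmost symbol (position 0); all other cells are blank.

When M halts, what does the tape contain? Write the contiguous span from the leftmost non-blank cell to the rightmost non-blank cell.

z_x_zy

state=q0 head=0 tape=_[y]xzxxy   (q0,y)→(q1,_,+1)
state=q1 head=1 tape=__[x]zxxy   (q1,x)→(q0,_,-1)
state=q0 head=0 tape=_[_]_zxxy   (q0,_)→(q1,_,-1)
state=q1 head=-1 tape=[_]__zxxy   (q1,_)→(q2,_,+1)
state=q2 head=0 tape=_[_]_zxxy   (q2,_)→(q1,z,+1)
state=q1 head=1 tape=_z[_]zxxy   (q1,_)→(q2,_,+1)
state=q2 head=2 tape=_z_[z]xxy   (q2,z)→(q2,y,+1)
state=q2 head=3 tape=_z_y[x]xy   (q2,x)→(q0,y,+1)
state=q0 head=4 tape=_z_yy[x]y   (q0,x)→(q1,z,-1)
state=q1 head=3 tape=_z_y[y]zy   (q1,y)→(q3,x,-1)
state=q3 head=2 tape=_z_[y]xzy   (q3,y)→(q3,x,+1)
state=q3 head=3 tape=_z_x[x]zy   (q3,x)→(q2,_,-1)
state=q2 head=2 tape=_z_[x]_zy   (q2,x)→(q0,y,+1)
state=q0 head=3 tape=_z_y[_]zy   (q0,_)→(q1,_,-1)
state=q1 head=2 tape=_z_[y]_zy   (q1,y)→(q3,x,-1)
state=q3 head=1 tape=_z[_]x_zy
The non-blank tape span at halt is z_x_zy.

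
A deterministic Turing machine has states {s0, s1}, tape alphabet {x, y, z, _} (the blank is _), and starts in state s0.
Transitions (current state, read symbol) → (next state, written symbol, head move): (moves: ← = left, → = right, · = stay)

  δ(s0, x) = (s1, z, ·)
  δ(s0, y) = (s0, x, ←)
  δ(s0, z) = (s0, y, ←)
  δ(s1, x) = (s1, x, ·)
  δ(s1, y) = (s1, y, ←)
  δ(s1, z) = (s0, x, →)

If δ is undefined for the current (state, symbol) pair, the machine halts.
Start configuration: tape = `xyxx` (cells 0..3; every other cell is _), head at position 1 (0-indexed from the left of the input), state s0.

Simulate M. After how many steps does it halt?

9

state=s0 head=1 tape=x[y]xx_   (s0,y)→(s0,x,←)
state=s0 head=0 tape=[x]xxx_   (s0,x)→(s1,z,·)
state=s1 head=0 tape=[z]xxx_   (s1,z)→(s0,x,→)
state=s0 head=1 tape=x[x]xx_   (s0,x)→(s1,z,·)
state=s1 head=1 tape=x[z]xx_   (s1,z)→(s0,x,→)
state=s0 head=2 tape=xx[x]x_   (s0,x)→(s1,z,·)
state=s1 head=2 tape=xx[z]x_   (s1,z)→(s0,x,→)
state=s0 head=3 tape=xxx[x]_   (s0,x)→(s1,z,·)
state=s1 head=3 tape=xxx[z]_   (s1,z)→(s0,x,→)
state=s0 head=4 tape=xxxx[_]
M halts after 9 transitions.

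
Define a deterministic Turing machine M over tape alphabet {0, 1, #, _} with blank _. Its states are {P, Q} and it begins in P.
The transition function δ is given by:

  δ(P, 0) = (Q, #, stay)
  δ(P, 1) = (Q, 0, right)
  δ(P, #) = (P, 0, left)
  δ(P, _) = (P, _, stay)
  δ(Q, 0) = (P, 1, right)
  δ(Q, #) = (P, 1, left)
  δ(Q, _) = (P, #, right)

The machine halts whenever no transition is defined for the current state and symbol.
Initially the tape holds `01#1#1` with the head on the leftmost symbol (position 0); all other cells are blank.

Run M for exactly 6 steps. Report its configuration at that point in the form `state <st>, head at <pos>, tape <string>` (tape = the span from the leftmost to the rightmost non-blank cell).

state P, head at -1, tape 11#1#1

state=P head=0 tape=_[0]1#1#1   (P,0)→(Q,#,stay)
state=Q head=0 tape=_[#]1#1#1   (Q,#)→(P,1,left)
state=P head=-1 tape=[_]11#1#1   (P,_)→(P,_,stay)
state=P head=-1 tape=[_]11#1#1   (P,_)→(P,_,stay)
state=P head=-1 tape=[_]11#1#1   (P,_)→(P,_,stay)
state=P head=-1 tape=[_]11#1#1   (P,_)→(P,_,stay)
state=P head=-1 tape=[_]11#1#1
After 6 steps: state P, head at -1, tape 11#1#1.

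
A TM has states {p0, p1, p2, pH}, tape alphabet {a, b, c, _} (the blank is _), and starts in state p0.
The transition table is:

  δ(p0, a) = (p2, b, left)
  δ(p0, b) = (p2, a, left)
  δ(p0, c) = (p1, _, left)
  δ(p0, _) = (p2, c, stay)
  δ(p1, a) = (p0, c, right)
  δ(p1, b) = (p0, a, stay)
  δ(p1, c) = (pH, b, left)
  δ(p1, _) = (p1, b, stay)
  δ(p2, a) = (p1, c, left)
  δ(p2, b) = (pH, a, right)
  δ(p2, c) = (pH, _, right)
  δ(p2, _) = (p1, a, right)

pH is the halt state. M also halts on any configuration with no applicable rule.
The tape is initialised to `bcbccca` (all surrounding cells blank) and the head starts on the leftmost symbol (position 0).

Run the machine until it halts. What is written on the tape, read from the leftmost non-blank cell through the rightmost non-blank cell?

ab_bccca

state=p0 head=0 tape=_[b]cbccca   (p0,b)→(p2,a,left)
state=p2 head=-1 tape=[_]acbccca   (p2,_)→(p1,a,right)
state=p1 head=0 tape=a[a]cbccca   (p1,a)→(p0,c,right)
state=p0 head=1 tape=ac[c]bccca   (p0,c)→(p1,_,left)
state=p1 head=0 tape=a[c]_bccca   (p1,c)→(pH,b,left)
state=pH head=-1 tape=[a]b_bccca
The non-blank tape span at halt is ab_bccca.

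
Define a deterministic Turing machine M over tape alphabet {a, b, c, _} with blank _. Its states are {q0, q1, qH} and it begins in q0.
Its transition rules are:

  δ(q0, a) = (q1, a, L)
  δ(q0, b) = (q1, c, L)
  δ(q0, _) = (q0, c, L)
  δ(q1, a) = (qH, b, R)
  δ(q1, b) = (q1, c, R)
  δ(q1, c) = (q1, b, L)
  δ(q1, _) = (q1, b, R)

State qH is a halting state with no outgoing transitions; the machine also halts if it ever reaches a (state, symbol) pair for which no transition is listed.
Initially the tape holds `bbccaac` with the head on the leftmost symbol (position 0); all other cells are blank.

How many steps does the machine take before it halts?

27

state=q0 head=0 tape=__[b]bccaac   (q0,b)→(q1,c,L)
state=q1 head=-1 tape=_[_]cbccaac   (q1,_)→(q1,b,R)
state=q1 head=0 tape=_b[c]bccaac   (q1,c)→(q1,b,L)
state=q1 head=-1 tape=_[b]bbccaac   (q1,b)→(q1,c,R)
state=q1 head=0 tape=_c[b]bccaac   (q1,b)→(q1,c,R)
state=q1 head=1 tape=_cc[b]ccaac   (q1,b)→(q1,c,R)
state=q1 head=2 tape=_ccc[c]caac   (q1,c)→(q1,b,L)
state=q1 head=1 tape=_cc[c]bcaac   (q1,c)→(q1,b,L)
state=q1 head=0 tape=_c[c]bbcaac   (q1,c)→(q1,b,L)
state=q1 head=-1 tape=_[c]bbbcaac   (q1,c)→(q1,b,L)
state=q1 head=-2 tape=[_]bbbbcaac   (q1,_)→(q1,b,R)
state=q1 head=-1 tape=b[b]bbbcaac   (q1,b)→(q1,c,R)
state=q1 head=0 tape=bc[b]bbcaac   (q1,b)→(q1,c,R)
state=q1 head=1 tape=bcc[b]bcaac   (q1,b)→(q1,c,R)
state=q1 head=2 tape=bccc[b]caac   (q1,b)→(q1,c,R)
state=q1 head=3 tape=bcccc[c]aac   (q1,c)→(q1,b,L)
state=q1 head=2 tape=bccc[c]baac   (q1,c)→(q1,b,L)
state=q1 head=1 tape=bcc[c]bbaac   (q1,c)→(q1,b,L)
state=q1 head=0 tape=bc[c]bbbaac   (q1,c)→(q1,b,L)
state=q1 head=-1 tape=b[c]bbbbaac   (q1,c)→(q1,b,L)
state=q1 head=-2 tape=[b]bbbbbaac   (q1,b)→(q1,c,R)
state=q1 head=-1 tape=c[b]bbbbaac   (q1,b)→(q1,c,R)
state=q1 head=0 tape=cc[b]bbbaac   (q1,b)→(q1,c,R)
state=q1 head=1 tape=ccc[b]bbaac   (q1,b)→(q1,c,R)
state=q1 head=2 tape=cccc[b]baac   (q1,b)→(q1,c,R)
state=q1 head=3 tape=ccccc[b]aac   (q1,b)→(q1,c,R)
state=q1 head=4 tape=cccccc[a]ac   (q1,a)→(qH,b,R)
state=qH head=5 tape=ccccccb[a]c
M halts after 27 transitions.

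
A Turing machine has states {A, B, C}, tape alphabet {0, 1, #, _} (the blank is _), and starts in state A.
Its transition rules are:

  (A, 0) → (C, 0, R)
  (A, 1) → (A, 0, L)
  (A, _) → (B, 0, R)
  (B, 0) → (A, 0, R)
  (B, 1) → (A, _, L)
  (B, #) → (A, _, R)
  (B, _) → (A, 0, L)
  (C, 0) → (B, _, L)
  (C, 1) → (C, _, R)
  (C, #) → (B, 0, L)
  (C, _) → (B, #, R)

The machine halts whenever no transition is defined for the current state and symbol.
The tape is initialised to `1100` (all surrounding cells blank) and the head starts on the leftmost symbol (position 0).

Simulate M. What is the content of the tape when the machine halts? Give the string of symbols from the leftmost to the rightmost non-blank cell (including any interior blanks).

state=A head=0 tape=_[1]100__   (A,1)→(A,0,L)
state=A head=-1 tape=[_]0100__   (A,_)→(B,0,R)
state=B head=0 tape=0[0]100__   (B,0)→(A,0,R)
state=A head=1 tape=00[1]00__   (A,1)→(A,0,L)
state=A head=0 tape=0[0]000__   (A,0)→(C,0,R)
state=C head=1 tape=00[0]00__   (C,0)→(B,_,L)
state=B head=0 tape=0[0]_00__   (B,0)→(A,0,R)
state=A head=1 tape=00[_]00__   (A,_)→(B,0,R)
state=B head=2 tape=000[0]0__   (B,0)→(A,0,R)
state=A head=3 tape=0000[0]__   (A,0)→(C,0,R)
state=C head=4 tape=00000[_]_   (C,_)→(B,#,R)
state=B head=5 tape=00000#[_]   (B,_)→(A,0,L)
state=A head=4 tape=00000[#]0
The non-blank tape span at halt is 00000#0.

00000#0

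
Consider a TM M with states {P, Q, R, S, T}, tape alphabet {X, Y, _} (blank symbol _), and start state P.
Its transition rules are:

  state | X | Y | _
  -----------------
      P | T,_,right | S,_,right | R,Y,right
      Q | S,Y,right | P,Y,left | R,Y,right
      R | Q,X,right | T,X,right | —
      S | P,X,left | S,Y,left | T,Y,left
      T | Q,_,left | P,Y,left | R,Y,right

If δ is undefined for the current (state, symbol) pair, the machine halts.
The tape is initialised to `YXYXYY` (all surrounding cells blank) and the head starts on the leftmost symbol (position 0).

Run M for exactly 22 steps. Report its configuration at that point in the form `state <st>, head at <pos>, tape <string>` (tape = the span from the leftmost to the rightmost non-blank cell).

P | _[Y]XYXYY   read Y → write _, move right, go to S
S | __[X]YXYY   read X → write X, move left, go to P
P | _[_]XYXYY   read _ → write Y, move right, go to R
R | _Y[X]YXYY   read X → write X, move right, go to Q
Q | _YX[Y]XYY   read Y → write Y, move left, go to P
P | _Y[X]YXYY   read X → write _, move right, go to T
T | _Y_[Y]XYY   read Y → write Y, move left, go to P
P | _Y[_]YXYY   read _ → write Y, move right, go to R
R | _YY[Y]XYY   read Y → write X, move right, go to T
T | _YYX[X]YY   read X → write _, move left, go to Q
Q | _YY[X]_YY   read X → write Y, move right, go to S
S | _YYY[_]YY   read _ → write Y, move left, go to T
T | _YY[Y]YYY   read Y → write Y, move left, go to P
P | _Y[Y]YYYY   read Y → write _, move right, go to S
S | _Y_[Y]YYY   read Y → write Y, move left, go to S
S | _Y[_]YYYY   read _ → write Y, move left, go to T
T | _[Y]YYYYY   read Y → write Y, move left, go to P
P | [_]YYYYYY   read _ → write Y, move right, go to R
R | Y[Y]YYYYY   read Y → write X, move right, go to T
T | YX[Y]YYYY   read Y → write Y, move left, go to P
P | Y[X]YYYYY   read X → write _, move right, go to T
T | Y_[Y]YYYY   read Y → write Y, move left, go to P
P | Y[_]YYYYY
After 22 steps: state P, head at 0, tape Y_YYYYY.

state P, head at 0, tape Y_YYYYY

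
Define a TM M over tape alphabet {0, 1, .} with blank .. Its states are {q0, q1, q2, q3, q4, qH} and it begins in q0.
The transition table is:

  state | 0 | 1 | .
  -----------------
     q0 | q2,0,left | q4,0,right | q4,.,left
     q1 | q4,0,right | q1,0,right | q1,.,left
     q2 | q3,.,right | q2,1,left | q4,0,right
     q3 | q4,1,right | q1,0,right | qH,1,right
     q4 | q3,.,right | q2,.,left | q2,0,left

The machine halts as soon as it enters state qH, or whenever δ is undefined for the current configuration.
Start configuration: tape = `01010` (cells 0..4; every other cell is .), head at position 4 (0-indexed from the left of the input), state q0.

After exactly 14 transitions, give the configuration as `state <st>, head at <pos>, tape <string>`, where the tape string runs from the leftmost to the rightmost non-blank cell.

state qH, head at 6, tape 01.0.10

q0 | 0101[0]..   read 0 → write 0, move left, go to q2
q2 | 010[1]0..   read 1 → write 1, move left, go to q2
q2 | 01[0]10..   read 0 → write ., move right, go to q3
q3 | 01.[1]0..   read 1 → write 0, move right, go to q1
q1 | 01.0[0]..   read 0 → write 0, move right, go to q4
q4 | 01.00[.].   read . → write 0, move left, go to q2
q2 | 01.0[0]0.   read 0 → write ., move right, go to q3
q3 | 01.0.[0].   read 0 → write 1, move right, go to q4
q4 | 01.0.1[.]   read . → write 0, move left, go to q2
q2 | 01.0.[1]0   read 1 → write 1, move left, go to q2
q2 | 01.0[.]10   read . → write 0, move right, go to q4
q4 | 01.00[1]0   read 1 → write ., move left, go to q2
q2 | 01.0[0].0   read 0 → write ., move right, go to q3
q3 | 01.0.[.]0   read . → write 1, move right, go to qH
qH | 01.0.1[0]
After 14 steps: state qH, head at 6, tape 01.0.10.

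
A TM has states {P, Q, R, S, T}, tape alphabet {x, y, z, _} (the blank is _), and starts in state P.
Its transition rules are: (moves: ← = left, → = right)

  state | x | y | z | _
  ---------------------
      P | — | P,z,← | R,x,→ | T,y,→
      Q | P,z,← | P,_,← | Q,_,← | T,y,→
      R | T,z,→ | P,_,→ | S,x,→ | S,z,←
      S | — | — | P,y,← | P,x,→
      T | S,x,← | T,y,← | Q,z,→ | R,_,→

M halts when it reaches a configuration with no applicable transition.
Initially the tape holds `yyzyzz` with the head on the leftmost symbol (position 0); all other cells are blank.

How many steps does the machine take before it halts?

6

state=P head=0 tape=_[y]yzyzz   (P,y)→(P,z,←)
state=P head=-1 tape=[_]zyzyzz   (P,_)→(T,y,→)
state=T head=0 tape=y[z]yzyzz   (T,z)→(Q,z,→)
state=Q head=1 tape=yz[y]zyzz   (Q,y)→(P,_,←)
state=P head=0 tape=y[z]_zyzz   (P,z)→(R,x,→)
state=R head=1 tape=yx[_]zyzz   (R,_)→(S,z,←)
state=S head=0 tape=y[x]zzyzz
M halts after 6 transitions.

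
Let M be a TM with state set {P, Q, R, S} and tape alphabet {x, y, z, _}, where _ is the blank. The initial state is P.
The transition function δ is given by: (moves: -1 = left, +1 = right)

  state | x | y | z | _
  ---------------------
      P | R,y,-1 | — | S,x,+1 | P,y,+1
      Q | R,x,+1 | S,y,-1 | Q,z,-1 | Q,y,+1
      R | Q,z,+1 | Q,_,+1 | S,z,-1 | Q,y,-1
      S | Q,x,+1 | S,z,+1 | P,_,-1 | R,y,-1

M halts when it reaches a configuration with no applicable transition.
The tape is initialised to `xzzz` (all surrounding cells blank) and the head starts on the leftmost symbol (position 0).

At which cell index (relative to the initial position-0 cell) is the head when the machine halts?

state=P head=0 tape=___[x]zzz   (P,x)→(R,y,-1)
state=R head=-1 tape=__[_]yzzz   (R,_)→(Q,y,-1)
state=Q head=-2 tape=_[_]yyzzz   (Q,_)→(Q,y,+1)
state=Q head=-1 tape=_y[y]yzzz   (Q,y)→(S,y,-1)
state=S head=-2 tape=_[y]yyzzz   (S,y)→(S,z,+1)
state=S head=-1 tape=_z[y]yzzz   (S,y)→(S,z,+1)
state=S head=0 tape=_zz[y]zzz   (S,y)→(S,z,+1)
state=S head=1 tape=_zzz[z]zz   (S,z)→(P,_,-1)
state=P head=0 tape=_zz[z]_zz   (P,z)→(S,x,+1)
state=S head=1 tape=_zzx[_]zz   (S,_)→(R,y,-1)
state=R head=0 tape=_zz[x]yzz   (R,x)→(Q,z,+1)
state=Q head=1 tape=_zzz[y]zz   (Q,y)→(S,y,-1)
state=S head=0 tape=_zz[z]yzz   (S,z)→(P,_,-1)
state=P head=-1 tape=_z[z]_yzz   (P,z)→(S,x,+1)
state=S head=0 tape=_zx[_]yzz   (S,_)→(R,y,-1)
state=R head=-1 tape=_z[x]yyzz   (R,x)→(Q,z,+1)
state=Q head=0 tape=_zz[y]yzz   (Q,y)→(S,y,-1)
state=S head=-1 tape=_z[z]yyzz   (S,z)→(P,_,-1)
state=P head=-2 tape=_[z]_yyzz   (P,z)→(S,x,+1)
state=S head=-1 tape=_x[_]yyzz   (S,_)→(R,y,-1)
state=R head=-2 tape=_[x]yyyzz   (R,x)→(Q,z,+1)
state=Q head=-1 tape=_z[y]yyzz   (Q,y)→(S,y,-1)
state=S head=-2 tape=_[z]yyyzz   (S,z)→(P,_,-1)
state=P head=-3 tape=[_]_yyyzz   (P,_)→(P,y,+1)
state=P head=-2 tape=y[_]yyyzz   (P,_)→(P,y,+1)
state=P head=-1 tape=yy[y]yyzz
At halt the head is at cell -1.

-1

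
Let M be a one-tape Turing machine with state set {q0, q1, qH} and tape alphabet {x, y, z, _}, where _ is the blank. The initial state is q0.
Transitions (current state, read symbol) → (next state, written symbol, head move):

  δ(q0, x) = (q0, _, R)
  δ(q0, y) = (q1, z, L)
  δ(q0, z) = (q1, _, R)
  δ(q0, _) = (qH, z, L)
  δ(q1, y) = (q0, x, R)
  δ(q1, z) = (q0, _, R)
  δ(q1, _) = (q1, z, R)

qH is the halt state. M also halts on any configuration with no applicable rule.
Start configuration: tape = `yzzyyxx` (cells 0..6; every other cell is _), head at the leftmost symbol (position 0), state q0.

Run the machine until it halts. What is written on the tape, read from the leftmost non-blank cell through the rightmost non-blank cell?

z__zz___z

q0 | _[y]zzyyxx_   read y → write z, move L, go to q1
q1 | [_]zzzyyxx_   read _ → write z, move R, go to q1
q1 | z[z]zzyyxx_   read z → write _, move R, go to q0
q0 | z_[z]zyyxx_   read z → write _, move R, go to q1
q1 | z__[z]yyxx_   read z → write _, move R, go to q0
q0 | z___[y]yxx_   read y → write z, move L, go to q1
q1 | z__[_]zyxx_   read _ → write z, move R, go to q1
q1 | z__z[z]yxx_   read z → write _, move R, go to q0
q0 | z__z_[y]xx_   read y → write z, move L, go to q1
q1 | z__z[_]zxx_   read _ → write z, move R, go to q1
q1 | z__zz[z]xx_   read z → write _, move R, go to q0
q0 | z__zz_[x]x_   read x → write _, move R, go to q0
q0 | z__zz__[x]_   read x → write _, move R, go to q0
q0 | z__zz___[_]   read _ → write z, move L, go to qH
qH | z__zz__[_]z
The non-blank tape span at halt is z__zz___z.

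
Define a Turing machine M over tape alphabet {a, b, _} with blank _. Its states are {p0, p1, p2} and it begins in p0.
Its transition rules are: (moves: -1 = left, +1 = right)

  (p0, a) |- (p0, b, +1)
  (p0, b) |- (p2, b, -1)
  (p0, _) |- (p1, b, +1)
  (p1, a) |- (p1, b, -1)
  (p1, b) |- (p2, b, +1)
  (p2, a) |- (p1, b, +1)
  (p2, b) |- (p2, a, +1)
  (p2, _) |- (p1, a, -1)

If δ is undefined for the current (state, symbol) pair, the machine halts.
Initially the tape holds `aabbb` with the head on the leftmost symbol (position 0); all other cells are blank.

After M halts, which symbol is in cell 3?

p0 | [a]abbb__   read a → write b, move +1, go to p0
p0 | b[a]bbb__   read a → write b, move +1, go to p0
p0 | bb[b]bb__   read b → write b, move -1, go to p2
p2 | b[b]bbb__   read b → write a, move +1, go to p2
p2 | ba[b]bb__   read b → write a, move +1, go to p2
p2 | baa[b]b__   read b → write a, move +1, go to p2
p2 | baaa[b]__   read b → write a, move +1, go to p2
p2 | baaaa[_]_   read _ → write a, move -1, go to p1
p1 | baaa[a]a_   read a → write b, move -1, go to p1
p1 | baa[a]ba_   read a → write b, move -1, go to p1
p1 | ba[a]bba_   read a → write b, move -1, go to p1
p1 | b[a]bbba_   read a → write b, move -1, go to p1
p1 | [b]bbbba_   read b → write b, move +1, go to p2
p2 | b[b]bbba_   read b → write a, move +1, go to p2
p2 | ba[b]bba_   read b → write a, move +1, go to p2
p2 | baa[b]ba_   read b → write a, move +1, go to p2
p2 | baaa[b]a_   read b → write a, move +1, go to p2
p2 | baaaa[a]_   read a → write b, move +1, go to p1
p1 | baaaab[_]
Cell 3 holds a when M halts.

a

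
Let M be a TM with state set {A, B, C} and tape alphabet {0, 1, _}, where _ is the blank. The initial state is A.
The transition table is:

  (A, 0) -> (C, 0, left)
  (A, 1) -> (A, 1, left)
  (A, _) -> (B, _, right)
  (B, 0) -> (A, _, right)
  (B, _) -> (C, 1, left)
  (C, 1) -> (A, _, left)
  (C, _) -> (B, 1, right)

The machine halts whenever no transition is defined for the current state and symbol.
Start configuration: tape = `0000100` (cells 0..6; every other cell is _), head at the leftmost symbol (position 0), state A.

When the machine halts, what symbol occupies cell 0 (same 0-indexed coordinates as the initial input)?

state=A head=0 tape=_[0]000100   (A,0)→(C,0,left)
state=C head=-1 tape=[_]0000100   (C,_)→(B,1,right)
state=B head=0 tape=1[0]000100   (B,0)→(A,_,right)
state=A head=1 tape=1_[0]00100   (A,0)→(C,0,left)
state=C head=0 tape=1[_]000100   (C,_)→(B,1,right)
state=B head=1 tape=11[0]00100   (B,0)→(A,_,right)
state=A head=2 tape=11_[0]0100   (A,0)→(C,0,left)
state=C head=1 tape=11[_]00100   (C,_)→(B,1,right)
state=B head=2 tape=111[0]0100   (B,0)→(A,_,right)
state=A head=3 tape=111_[0]100   (A,0)→(C,0,left)
state=C head=2 tape=111[_]0100   (C,_)→(B,1,right)
state=B head=3 tape=1111[0]100   (B,0)→(A,_,right)
state=A head=4 tape=1111_[1]00   (A,1)→(A,1,left)
state=A head=3 tape=1111[_]100   (A,_)→(B,_,right)
state=B head=4 tape=1111_[1]00
Cell 0 holds 1 when M halts.

1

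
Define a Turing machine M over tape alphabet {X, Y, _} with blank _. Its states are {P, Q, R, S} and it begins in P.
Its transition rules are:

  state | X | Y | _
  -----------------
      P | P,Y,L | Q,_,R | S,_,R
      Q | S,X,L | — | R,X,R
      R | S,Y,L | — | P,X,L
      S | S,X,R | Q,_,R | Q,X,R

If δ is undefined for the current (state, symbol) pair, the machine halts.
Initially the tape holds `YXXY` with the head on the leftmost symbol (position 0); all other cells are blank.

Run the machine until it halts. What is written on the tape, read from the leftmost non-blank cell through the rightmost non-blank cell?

P | [Y]XXY_____   read Y → write _, move R, go to Q
Q | _[X]XY_____   read X → write X, move L, go to S
S | [_]XXY_____   read _ → write X, move R, go to Q
Q | X[X]XY_____   read X → write X, move L, go to S
S | [X]XXY_____   read X → write X, move R, go to S
S | X[X]XY_____   read X → write X, move R, go to S
S | XX[X]Y_____   read X → write X, move R, go to S
S | XXX[Y]_____   read Y → write _, move R, go to Q
Q | XXX_[_]____   read _ → write X, move R, go to R
R | XXX_X[_]___   read _ → write X, move L, go to P
P | XXX_[X]X___   read X → write Y, move L, go to P
P | XXX[_]YX___   read _ → write _, move R, go to S
S | XXX_[Y]X___   read Y → write _, move R, go to Q
Q | XXX__[X]___   read X → write X, move L, go to S
S | XXX_[_]X___   read _ → write X, move R, go to Q
Q | XXX_X[X]___   read X → write X, move L, go to S
S | XXX_[X]X___   read X → write X, move R, go to S
S | XXX_X[X]___   read X → write X, move R, go to S
S | XXX_XX[_]__   read _ → write X, move R, go to Q
Q | XXX_XXX[_]_   read _ → write X, move R, go to R
R | XXX_XXXX[_]   read _ → write X, move L, go to P
P | XXX_XXX[X]X   read X → write Y, move L, go to P
P | XXX_XX[X]YX   read X → write Y, move L, go to P
P | XXX_X[X]YYX   read X → write Y, move L, go to P
P | XXX_[X]YYYX   read X → write Y, move L, go to P
P | XXX[_]YYYYX   read _ → write _, move R, go to S
S | XXX_[Y]YYYX   read Y → write _, move R, go to Q
Q | XXX__[Y]YYX
The non-blank tape span at halt is XXX__YYYX.

XXX__YYYX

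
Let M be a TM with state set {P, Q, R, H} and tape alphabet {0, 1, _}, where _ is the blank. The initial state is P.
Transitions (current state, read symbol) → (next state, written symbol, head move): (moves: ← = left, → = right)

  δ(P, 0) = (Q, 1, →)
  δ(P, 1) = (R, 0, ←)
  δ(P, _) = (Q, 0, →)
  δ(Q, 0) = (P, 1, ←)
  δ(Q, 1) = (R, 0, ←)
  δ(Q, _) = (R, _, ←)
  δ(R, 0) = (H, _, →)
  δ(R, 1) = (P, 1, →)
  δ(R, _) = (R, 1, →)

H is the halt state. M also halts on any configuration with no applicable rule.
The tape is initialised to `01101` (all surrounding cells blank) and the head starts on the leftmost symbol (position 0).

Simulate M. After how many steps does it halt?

state=P head=0 tape=[0]1101__   (P,0)→(Q,1,→)
state=Q head=1 tape=1[1]101__   (Q,1)→(R,0,←)
state=R head=0 tape=[1]0101__   (R,1)→(P,1,→)
state=P head=1 tape=1[0]101__   (P,0)→(Q,1,→)
state=Q head=2 tape=11[1]01__   (Q,1)→(R,0,←)
state=R head=1 tape=1[1]001__   (R,1)→(P,1,→)
state=P head=2 tape=11[0]01__   (P,0)→(Q,1,→)
state=Q head=3 tape=111[0]1__   (Q,0)→(P,1,←)
state=P head=2 tape=11[1]11__   (P,1)→(R,0,←)
state=R head=1 tape=1[1]011__   (R,1)→(P,1,→)
state=P head=2 tape=11[0]11__   (P,0)→(Q,1,→)
state=Q head=3 tape=111[1]1__   (Q,1)→(R,0,←)
state=R head=2 tape=11[1]01__   (R,1)→(P,1,→)
state=P head=3 tape=111[0]1__   (P,0)→(Q,1,→)
state=Q head=4 tape=1111[1]__   (Q,1)→(R,0,←)
state=R head=3 tape=111[1]0__   (R,1)→(P,1,→)
state=P head=4 tape=1111[0]__   (P,0)→(Q,1,→)
state=Q head=5 tape=11111[_]_   (Q,_)→(R,_,←)
state=R head=4 tape=1111[1]__   (R,1)→(P,1,→)
state=P head=5 tape=11111[_]_   (P,_)→(Q,0,→)
state=Q head=6 tape=111110[_]   (Q,_)→(R,_,←)
state=R head=5 tape=11111[0]_   (R,0)→(H,_,→)
state=H head=6 tape=11111_[_]
M halts after 22 transitions.

22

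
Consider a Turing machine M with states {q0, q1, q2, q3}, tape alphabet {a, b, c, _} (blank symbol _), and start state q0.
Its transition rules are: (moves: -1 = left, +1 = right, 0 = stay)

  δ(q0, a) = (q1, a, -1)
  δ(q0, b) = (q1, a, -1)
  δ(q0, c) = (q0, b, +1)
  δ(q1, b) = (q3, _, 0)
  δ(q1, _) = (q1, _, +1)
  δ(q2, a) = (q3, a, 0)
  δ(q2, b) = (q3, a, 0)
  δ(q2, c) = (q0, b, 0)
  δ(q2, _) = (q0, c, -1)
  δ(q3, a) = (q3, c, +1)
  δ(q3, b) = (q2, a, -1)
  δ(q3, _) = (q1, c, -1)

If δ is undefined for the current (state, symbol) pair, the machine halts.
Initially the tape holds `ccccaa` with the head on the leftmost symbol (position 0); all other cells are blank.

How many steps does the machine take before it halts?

state=q0 head=0 tape=_[c]cccaa   (q0,c)→(q0,b,+1)
state=q0 head=1 tape=_b[c]ccaa   (q0,c)→(q0,b,+1)
state=q0 head=2 tape=_bb[c]caa   (q0,c)→(q0,b,+1)
state=q0 head=3 tape=_bbb[c]aa   (q0,c)→(q0,b,+1)
state=q0 head=4 tape=_bbbb[a]a   (q0,a)→(q1,a,-1)
state=q1 head=3 tape=_bbb[b]aa   (q1,b)→(q3,_,0)
state=q3 head=3 tape=_bbb[_]aa   (q3,_)→(q1,c,-1)
state=q1 head=2 tape=_bb[b]caa   (q1,b)→(q3,_,0)
state=q3 head=2 tape=_bb[_]caa   (q3,_)→(q1,c,-1)
state=q1 head=1 tape=_b[b]ccaa   (q1,b)→(q3,_,0)
state=q3 head=1 tape=_b[_]ccaa   (q3,_)→(q1,c,-1)
state=q1 head=0 tape=_[b]cccaa   (q1,b)→(q3,_,0)
state=q3 head=0 tape=_[_]cccaa   (q3,_)→(q1,c,-1)
state=q1 head=-1 tape=[_]ccccaa   (q1,_)→(q1,_,+1)
state=q1 head=0 tape=_[c]cccaa
M halts after 14 transitions.

14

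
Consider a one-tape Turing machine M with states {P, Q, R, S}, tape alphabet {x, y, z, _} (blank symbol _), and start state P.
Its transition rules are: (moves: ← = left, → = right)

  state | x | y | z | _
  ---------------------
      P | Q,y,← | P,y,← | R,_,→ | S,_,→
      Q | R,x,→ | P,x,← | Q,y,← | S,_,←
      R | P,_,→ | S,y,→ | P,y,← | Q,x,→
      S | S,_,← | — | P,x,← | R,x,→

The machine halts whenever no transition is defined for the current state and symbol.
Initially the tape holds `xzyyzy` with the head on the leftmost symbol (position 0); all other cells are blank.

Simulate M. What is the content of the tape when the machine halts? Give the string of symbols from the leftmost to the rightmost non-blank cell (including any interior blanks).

P | __[x]zyyzy   read x → write y, move ←, go to Q
Q | _[_]yzyyzy   read _ → write _, move ←, go to S
S | [_]_yzyyzy   read _ → write x, move →, go to R
R | x[_]yzyyzy   read _ → write x, move →, go to Q
Q | xx[y]zyyzy   read y → write x, move ←, go to P
P | x[x]xzyyzy   read x → write y, move ←, go to Q
Q | [x]yxzyyzy   read x → write x, move →, go to R
R | x[y]xzyyzy   read y → write y, move →, go to S
S | xy[x]zyyzy   read x → write _, move ←, go to S
S | x[y]_zyyzy
The non-blank tape span at halt is xy_zyyzy.

xy_zyyzy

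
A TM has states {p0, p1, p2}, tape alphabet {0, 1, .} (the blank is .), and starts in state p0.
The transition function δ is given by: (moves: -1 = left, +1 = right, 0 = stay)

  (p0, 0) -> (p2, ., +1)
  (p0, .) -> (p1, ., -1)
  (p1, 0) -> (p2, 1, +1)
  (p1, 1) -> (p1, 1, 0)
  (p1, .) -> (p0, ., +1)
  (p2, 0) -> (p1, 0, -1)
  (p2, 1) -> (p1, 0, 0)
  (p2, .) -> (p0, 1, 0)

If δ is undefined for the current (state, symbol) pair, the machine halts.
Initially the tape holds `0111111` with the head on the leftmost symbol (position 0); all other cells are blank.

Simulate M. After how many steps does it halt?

14

p0 | [0]111111.   read 0 → write ., move +1, go to p2
p2 | .[1]11111.   read 1 → write 0, move 0, go to p1
p1 | .[0]11111.   read 0 → write 1, move +1, go to p2
p2 | .1[1]1111.   read 1 → write 0, move 0, go to p1
p1 | .1[0]1111.   read 0 → write 1, move +1, go to p2
p2 | .11[1]111.   read 1 → write 0, move 0, go to p1
p1 | .11[0]111.   read 0 → write 1, move +1, go to p2
p2 | .111[1]11.   read 1 → write 0, move 0, go to p1
p1 | .111[0]11.   read 0 → write 1, move +1, go to p2
p2 | .1111[1]1.   read 1 → write 0, move 0, go to p1
p1 | .1111[0]1.   read 0 → write 1, move +1, go to p2
p2 | .11111[1].   read 1 → write 0, move 0, go to p1
p1 | .11111[0].   read 0 → write 1, move +1, go to p2
p2 | .111111[.]   read . → write 1, move 0, go to p0
p0 | .111111[1]
M halts after 14 transitions.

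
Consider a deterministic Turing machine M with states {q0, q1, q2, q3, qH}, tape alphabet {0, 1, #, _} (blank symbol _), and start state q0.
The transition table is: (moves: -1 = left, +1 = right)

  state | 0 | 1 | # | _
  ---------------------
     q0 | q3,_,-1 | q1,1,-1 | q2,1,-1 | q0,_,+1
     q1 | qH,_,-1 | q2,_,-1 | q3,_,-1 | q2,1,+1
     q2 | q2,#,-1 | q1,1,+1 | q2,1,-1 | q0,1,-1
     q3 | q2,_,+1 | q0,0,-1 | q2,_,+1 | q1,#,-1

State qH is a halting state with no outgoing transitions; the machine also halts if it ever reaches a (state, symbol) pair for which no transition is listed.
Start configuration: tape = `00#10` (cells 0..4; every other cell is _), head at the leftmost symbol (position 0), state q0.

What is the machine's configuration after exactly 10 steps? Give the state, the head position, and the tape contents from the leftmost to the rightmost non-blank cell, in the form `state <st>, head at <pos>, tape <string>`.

state q1, head at -2, tape 1110#10

q0 | __[0]0#10   read 0 → write _, move -1, go to q3
q3 | _[_]_0#10   read _ → write #, move -1, go to q1
q1 | [_]#_0#10   read _ → write 1, move +1, go to q2
q2 | 1[#]_0#10   read # → write 1, move -1, go to q2
q2 | [1]1_0#10   read 1 → write 1, move +1, go to q1
q1 | 1[1]_0#10   read 1 → write _, move -1, go to q2
q2 | [1]__0#10   read 1 → write 1, move +1, go to q1
q1 | 1[_]_0#10   read _ → write 1, move +1, go to q2
q2 | 11[_]0#10   read _ → write 1, move -1, go to q0
q0 | 1[1]10#10   read 1 → write 1, move -1, go to q1
q1 | [1]110#10
After 10 steps: state q1, head at -2, tape 1110#10.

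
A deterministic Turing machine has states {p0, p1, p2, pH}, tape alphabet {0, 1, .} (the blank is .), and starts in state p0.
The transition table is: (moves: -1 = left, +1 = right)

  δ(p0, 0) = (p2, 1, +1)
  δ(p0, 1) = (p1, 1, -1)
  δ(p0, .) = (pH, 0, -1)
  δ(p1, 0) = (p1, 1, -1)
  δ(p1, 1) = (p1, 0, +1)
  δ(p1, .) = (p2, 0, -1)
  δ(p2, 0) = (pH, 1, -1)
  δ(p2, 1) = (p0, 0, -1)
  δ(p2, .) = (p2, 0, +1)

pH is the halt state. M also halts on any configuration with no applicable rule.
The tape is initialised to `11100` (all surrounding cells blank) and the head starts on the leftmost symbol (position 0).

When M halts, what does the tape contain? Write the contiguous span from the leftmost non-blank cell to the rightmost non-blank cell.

state=p0 head=0 tape=..[1]1100   (p0,1)→(p1,1,-1)
state=p1 head=-1 tape=.[.]11100   (p1,.)→(p2,0,-1)
state=p2 head=-2 tape=[.]011100   (p2,.)→(p2,0,+1)
state=p2 head=-1 tape=0[0]11100   (p2,0)→(pH,1,-1)
state=pH head=-2 tape=[0]111100
The non-blank tape span at halt is 0111100.

0111100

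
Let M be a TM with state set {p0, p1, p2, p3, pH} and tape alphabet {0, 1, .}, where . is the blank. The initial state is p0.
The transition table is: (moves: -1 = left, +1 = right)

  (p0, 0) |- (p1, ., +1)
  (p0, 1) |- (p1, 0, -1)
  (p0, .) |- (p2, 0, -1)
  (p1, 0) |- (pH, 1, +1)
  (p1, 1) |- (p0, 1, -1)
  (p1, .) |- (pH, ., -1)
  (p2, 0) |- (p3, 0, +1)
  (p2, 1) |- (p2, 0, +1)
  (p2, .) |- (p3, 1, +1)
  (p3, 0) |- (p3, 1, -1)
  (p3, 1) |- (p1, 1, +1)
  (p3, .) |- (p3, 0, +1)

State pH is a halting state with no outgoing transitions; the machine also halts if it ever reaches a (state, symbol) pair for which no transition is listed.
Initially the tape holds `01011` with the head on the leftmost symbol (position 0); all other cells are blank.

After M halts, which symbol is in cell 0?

p0 | ...[0]1011   read 0 → write ., move +1, go to p1
p1 | ....[1]011   read 1 → write 1, move -1, go to p0
p0 | ...[.]1011   read . → write 0, move -1, go to p2
p2 | ..[.]01011   read . → write 1, move +1, go to p3
p3 | ..1[0]1011   read 0 → write 1, move -1, go to p3
p3 | ..[1]11011   read 1 → write 1, move +1, go to p1
p1 | ..1[1]1011   read 1 → write 1, move -1, go to p0
p0 | ..[1]11011   read 1 → write 0, move -1, go to p1
p1 | .[.]011011   read . → write ., move -1, go to pH
pH | [.].011011
Cell 0 holds 1 when M halts.

1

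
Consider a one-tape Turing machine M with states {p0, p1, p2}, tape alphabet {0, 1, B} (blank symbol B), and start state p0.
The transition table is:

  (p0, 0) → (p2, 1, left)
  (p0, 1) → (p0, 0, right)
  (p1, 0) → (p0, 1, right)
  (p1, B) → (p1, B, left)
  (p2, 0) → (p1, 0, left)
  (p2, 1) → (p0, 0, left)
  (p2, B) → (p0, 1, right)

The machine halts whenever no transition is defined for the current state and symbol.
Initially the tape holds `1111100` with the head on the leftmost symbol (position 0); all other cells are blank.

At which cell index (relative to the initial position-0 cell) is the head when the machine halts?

state=p0 head=0 tape=B[1]111100   (p0,1)→(p0,0,right)
state=p0 head=1 tape=B0[1]11100   (p0,1)→(p0,0,right)
state=p0 head=2 tape=B00[1]1100   (p0,1)→(p0,0,right)
state=p0 head=3 tape=B000[1]100   (p0,1)→(p0,0,right)
state=p0 head=4 tape=B0000[1]00   (p0,1)→(p0,0,right)
state=p0 head=5 tape=B00000[0]0   (p0,0)→(p2,1,left)
state=p2 head=4 tape=B0000[0]10   (p2,0)→(p1,0,left)
state=p1 head=3 tape=B000[0]010   (p1,0)→(p0,1,right)
state=p0 head=4 tape=B0001[0]10   (p0,0)→(p2,1,left)
state=p2 head=3 tape=B000[1]110   (p2,1)→(p0,0,left)
state=p0 head=2 tape=B00[0]0110   (p0,0)→(p2,1,left)
state=p2 head=1 tape=B0[0]10110   (p2,0)→(p1,0,left)
state=p1 head=0 tape=B[0]010110   (p1,0)→(p0,1,right)
state=p0 head=1 tape=B1[0]10110   (p0,0)→(p2,1,left)
state=p2 head=0 tape=B[1]110110   (p2,1)→(p0,0,left)
state=p0 head=-1 tape=[B]0110110
At halt the head is at cell -1.

-1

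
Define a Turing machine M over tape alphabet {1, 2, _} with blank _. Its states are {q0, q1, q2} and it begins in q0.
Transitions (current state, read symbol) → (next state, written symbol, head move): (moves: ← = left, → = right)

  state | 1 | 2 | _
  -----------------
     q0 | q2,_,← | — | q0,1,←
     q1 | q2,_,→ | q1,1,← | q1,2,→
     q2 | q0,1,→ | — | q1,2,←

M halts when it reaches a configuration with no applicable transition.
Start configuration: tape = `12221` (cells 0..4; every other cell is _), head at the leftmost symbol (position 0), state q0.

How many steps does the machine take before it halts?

14

q0 | ____[1]2221   read 1 → write _, move ←, go to q2
q2 | ___[_]_2221   read _ → write 2, move ←, go to q1
q1 | __[_]2_2221   read _ → write 2, move →, go to q1
q1 | __2[2]_2221   read 2 → write 1, move ←, go to q1
q1 | __[2]1_2221   read 2 → write 1, move ←, go to q1
q1 | _[_]11_2221   read _ → write 2, move →, go to q1
q1 | _2[1]1_2221   read 1 → write _, move →, go to q2
q2 | _2_[1]_2221   read 1 → write 1, move →, go to q0
q0 | _2_1[_]2221   read _ → write 1, move ←, go to q0
q0 | _2_[1]12221   read 1 → write _, move ←, go to q2
q2 | _2[_]_12221   read _ → write 2, move ←, go to q1
q1 | _[2]2_12221   read 2 → write 1, move ←, go to q1
q1 | [_]12_12221   read _ → write 2, move →, go to q1
q1 | 2[1]2_12221   read 1 → write _, move →, go to q2
q2 | 2_[2]_12221
M halts after 14 transitions.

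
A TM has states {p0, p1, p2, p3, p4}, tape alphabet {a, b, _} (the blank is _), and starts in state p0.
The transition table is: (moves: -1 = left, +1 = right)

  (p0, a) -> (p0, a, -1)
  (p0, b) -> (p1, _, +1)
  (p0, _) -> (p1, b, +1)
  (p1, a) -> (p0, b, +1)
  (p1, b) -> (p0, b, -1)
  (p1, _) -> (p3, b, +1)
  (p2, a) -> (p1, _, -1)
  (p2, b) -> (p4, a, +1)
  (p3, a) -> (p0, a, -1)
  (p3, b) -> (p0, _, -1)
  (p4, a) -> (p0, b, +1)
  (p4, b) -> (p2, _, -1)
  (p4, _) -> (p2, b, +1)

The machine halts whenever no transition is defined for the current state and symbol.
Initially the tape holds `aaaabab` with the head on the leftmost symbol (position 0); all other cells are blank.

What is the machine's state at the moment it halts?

p3

p0 | _[a]aaabab__   read a → write a, move -1, go to p0
p0 | [_]aaaabab__   read _ → write b, move +1, go to p1
p1 | b[a]aaabab__   read a → write b, move +1, go to p0
p0 | bb[a]aabab__   read a → write a, move -1, go to p0
p0 | b[b]aaabab__   read b → write _, move +1, go to p1
p1 | b_[a]aabab__   read a → write b, move +1, go to p0
p0 | b_b[a]abab__   read a → write a, move -1, go to p0
p0 | b_[b]aabab__   read b → write _, move +1, go to p1
p1 | b__[a]abab__   read a → write b, move +1, go to p0
p0 | b__b[a]bab__   read a → write a, move -1, go to p0
p0 | b__[b]abab__   read b → write _, move +1, go to p1
p1 | b___[a]bab__   read a → write b, move +1, go to p0
p0 | b___b[b]ab__   read b → write _, move +1, go to p1
p1 | b___b_[a]b__   read a → write b, move +1, go to p0
p0 | b___b_b[b]__   read b → write _, move +1, go to p1
p1 | b___b_b_[_]_   read _ → write b, move +1, go to p3
p3 | b___b_b_b[_]
No transition is defined for (p3, _); M halts in state p3.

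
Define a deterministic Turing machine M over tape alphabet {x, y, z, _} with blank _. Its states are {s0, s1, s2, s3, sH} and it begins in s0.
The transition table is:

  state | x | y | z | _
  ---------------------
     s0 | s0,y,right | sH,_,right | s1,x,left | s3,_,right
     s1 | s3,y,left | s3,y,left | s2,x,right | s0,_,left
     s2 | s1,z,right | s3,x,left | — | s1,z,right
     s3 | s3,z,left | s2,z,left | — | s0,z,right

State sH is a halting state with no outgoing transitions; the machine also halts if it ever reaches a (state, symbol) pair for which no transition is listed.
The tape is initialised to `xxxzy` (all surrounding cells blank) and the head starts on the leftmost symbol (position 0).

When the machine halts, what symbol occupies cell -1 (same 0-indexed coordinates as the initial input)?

state=s0 head=0 tape=_[x]xxzy   (s0,x)→(s0,y,right)
state=s0 head=1 tape=_y[x]xzy   (s0,x)→(s0,y,right)
state=s0 head=2 tape=_yy[x]zy   (s0,x)→(s0,y,right)
state=s0 head=3 tape=_yyy[z]y   (s0,z)→(s1,x,left)
state=s1 head=2 tape=_yy[y]xy   (s1,y)→(s3,y,left)
state=s3 head=1 tape=_y[y]yxy   (s3,y)→(s2,z,left)
state=s2 head=0 tape=_[y]zyxy   (s2,y)→(s3,x,left)
state=s3 head=-1 tape=[_]xzyxy   (s3,_)→(s0,z,right)
state=s0 head=0 tape=z[x]zyxy   (s0,x)→(s0,y,right)
state=s0 head=1 tape=zy[z]yxy   (s0,z)→(s1,x,left)
state=s1 head=0 tape=z[y]xyxy   (s1,y)→(s3,y,left)
state=s3 head=-1 tape=[z]yxyxy
Cell -1 holds z when M halts.

z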